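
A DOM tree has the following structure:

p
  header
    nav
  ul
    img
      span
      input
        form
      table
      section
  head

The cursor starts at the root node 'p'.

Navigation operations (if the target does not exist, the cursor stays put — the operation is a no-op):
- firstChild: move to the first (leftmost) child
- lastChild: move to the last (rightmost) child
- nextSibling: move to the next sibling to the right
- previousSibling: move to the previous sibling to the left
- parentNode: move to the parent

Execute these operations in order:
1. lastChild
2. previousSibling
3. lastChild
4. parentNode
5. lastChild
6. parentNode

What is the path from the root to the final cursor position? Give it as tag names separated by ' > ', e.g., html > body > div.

Answer: p > ul

Derivation:
After 1 (lastChild): head
After 2 (previousSibling): ul
After 3 (lastChild): img
After 4 (parentNode): ul
After 5 (lastChild): img
After 6 (parentNode): ul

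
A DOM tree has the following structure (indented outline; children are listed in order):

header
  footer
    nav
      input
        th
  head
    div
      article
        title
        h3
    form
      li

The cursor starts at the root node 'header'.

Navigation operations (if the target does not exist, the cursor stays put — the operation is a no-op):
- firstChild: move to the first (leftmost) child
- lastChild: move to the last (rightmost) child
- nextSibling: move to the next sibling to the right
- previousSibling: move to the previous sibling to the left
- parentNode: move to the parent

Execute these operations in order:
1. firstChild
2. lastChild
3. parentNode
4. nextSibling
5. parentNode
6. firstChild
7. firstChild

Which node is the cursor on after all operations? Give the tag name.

After 1 (firstChild): footer
After 2 (lastChild): nav
After 3 (parentNode): footer
After 4 (nextSibling): head
After 5 (parentNode): header
After 6 (firstChild): footer
After 7 (firstChild): nav

Answer: nav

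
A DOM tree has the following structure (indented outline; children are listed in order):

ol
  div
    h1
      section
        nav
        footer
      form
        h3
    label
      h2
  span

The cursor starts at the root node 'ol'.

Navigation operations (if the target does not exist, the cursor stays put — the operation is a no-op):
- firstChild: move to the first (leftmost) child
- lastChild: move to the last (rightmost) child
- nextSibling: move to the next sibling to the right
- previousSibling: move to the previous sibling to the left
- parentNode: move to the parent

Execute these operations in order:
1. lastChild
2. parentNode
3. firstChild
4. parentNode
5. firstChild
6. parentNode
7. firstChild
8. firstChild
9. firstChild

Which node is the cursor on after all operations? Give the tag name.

Answer: section

Derivation:
After 1 (lastChild): span
After 2 (parentNode): ol
After 3 (firstChild): div
After 4 (parentNode): ol
After 5 (firstChild): div
After 6 (parentNode): ol
After 7 (firstChild): div
After 8 (firstChild): h1
After 9 (firstChild): section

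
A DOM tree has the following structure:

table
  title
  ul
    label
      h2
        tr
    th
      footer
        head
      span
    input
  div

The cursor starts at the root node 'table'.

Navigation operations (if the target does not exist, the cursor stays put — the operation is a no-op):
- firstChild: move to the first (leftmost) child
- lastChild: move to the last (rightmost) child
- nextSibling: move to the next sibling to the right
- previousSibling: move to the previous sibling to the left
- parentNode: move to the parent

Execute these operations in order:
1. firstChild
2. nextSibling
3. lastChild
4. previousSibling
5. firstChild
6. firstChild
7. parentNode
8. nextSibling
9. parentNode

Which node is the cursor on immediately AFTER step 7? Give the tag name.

Answer: footer

Derivation:
After 1 (firstChild): title
After 2 (nextSibling): ul
After 3 (lastChild): input
After 4 (previousSibling): th
After 5 (firstChild): footer
After 6 (firstChild): head
After 7 (parentNode): footer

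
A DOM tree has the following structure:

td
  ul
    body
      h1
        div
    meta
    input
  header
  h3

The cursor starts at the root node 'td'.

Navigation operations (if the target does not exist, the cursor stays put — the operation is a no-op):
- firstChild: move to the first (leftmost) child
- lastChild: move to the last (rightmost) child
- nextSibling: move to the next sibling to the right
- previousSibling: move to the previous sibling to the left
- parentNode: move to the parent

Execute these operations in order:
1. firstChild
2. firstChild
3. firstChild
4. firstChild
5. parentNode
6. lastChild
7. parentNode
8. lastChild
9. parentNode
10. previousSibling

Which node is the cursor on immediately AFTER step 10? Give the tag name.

Answer: h1

Derivation:
After 1 (firstChild): ul
After 2 (firstChild): body
After 3 (firstChild): h1
After 4 (firstChild): div
After 5 (parentNode): h1
After 6 (lastChild): div
After 7 (parentNode): h1
After 8 (lastChild): div
After 9 (parentNode): h1
After 10 (previousSibling): h1 (no-op, stayed)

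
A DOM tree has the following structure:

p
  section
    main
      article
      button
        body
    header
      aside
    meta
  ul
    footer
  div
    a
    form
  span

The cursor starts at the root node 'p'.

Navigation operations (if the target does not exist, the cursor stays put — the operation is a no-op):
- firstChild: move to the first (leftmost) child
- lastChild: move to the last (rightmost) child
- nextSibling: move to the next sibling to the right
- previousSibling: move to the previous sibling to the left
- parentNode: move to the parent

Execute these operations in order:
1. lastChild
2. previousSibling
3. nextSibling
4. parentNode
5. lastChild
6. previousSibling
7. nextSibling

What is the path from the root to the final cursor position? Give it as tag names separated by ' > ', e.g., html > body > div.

After 1 (lastChild): span
After 2 (previousSibling): div
After 3 (nextSibling): span
After 4 (parentNode): p
After 5 (lastChild): span
After 6 (previousSibling): div
After 7 (nextSibling): span

Answer: p > span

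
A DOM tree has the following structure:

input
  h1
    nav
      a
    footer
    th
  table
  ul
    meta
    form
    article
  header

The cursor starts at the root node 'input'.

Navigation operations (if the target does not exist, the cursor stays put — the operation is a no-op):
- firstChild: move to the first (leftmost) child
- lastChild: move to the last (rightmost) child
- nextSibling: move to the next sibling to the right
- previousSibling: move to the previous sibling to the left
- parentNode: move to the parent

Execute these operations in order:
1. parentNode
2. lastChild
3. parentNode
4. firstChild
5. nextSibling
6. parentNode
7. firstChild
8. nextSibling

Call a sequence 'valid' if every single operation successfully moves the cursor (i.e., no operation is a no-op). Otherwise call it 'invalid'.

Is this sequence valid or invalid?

Answer: invalid

Derivation:
After 1 (parentNode): input (no-op, stayed)
After 2 (lastChild): header
After 3 (parentNode): input
After 4 (firstChild): h1
After 5 (nextSibling): table
After 6 (parentNode): input
After 7 (firstChild): h1
After 8 (nextSibling): table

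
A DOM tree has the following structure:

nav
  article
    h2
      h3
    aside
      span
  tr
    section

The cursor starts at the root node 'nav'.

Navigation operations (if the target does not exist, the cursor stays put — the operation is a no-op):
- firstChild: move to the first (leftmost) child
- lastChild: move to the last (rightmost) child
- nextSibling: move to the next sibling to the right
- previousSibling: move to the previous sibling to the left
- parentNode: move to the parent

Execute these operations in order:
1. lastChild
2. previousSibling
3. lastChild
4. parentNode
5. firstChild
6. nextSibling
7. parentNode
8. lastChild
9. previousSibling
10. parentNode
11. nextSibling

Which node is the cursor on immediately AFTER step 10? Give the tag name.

Answer: article

Derivation:
After 1 (lastChild): tr
After 2 (previousSibling): article
After 3 (lastChild): aside
After 4 (parentNode): article
After 5 (firstChild): h2
After 6 (nextSibling): aside
After 7 (parentNode): article
After 8 (lastChild): aside
After 9 (previousSibling): h2
After 10 (parentNode): article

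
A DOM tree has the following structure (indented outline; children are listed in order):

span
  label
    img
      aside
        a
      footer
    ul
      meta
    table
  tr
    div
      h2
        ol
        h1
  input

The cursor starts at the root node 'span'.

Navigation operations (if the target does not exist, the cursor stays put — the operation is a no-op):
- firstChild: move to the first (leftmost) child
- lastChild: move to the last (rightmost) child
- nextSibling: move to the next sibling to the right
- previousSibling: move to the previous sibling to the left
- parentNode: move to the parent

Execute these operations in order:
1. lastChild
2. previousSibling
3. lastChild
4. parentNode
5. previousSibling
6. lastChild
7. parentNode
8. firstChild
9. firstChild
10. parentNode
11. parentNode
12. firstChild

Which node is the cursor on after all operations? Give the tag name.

Answer: img

Derivation:
After 1 (lastChild): input
After 2 (previousSibling): tr
After 3 (lastChild): div
After 4 (parentNode): tr
After 5 (previousSibling): label
After 6 (lastChild): table
After 7 (parentNode): label
After 8 (firstChild): img
After 9 (firstChild): aside
After 10 (parentNode): img
After 11 (parentNode): label
After 12 (firstChild): img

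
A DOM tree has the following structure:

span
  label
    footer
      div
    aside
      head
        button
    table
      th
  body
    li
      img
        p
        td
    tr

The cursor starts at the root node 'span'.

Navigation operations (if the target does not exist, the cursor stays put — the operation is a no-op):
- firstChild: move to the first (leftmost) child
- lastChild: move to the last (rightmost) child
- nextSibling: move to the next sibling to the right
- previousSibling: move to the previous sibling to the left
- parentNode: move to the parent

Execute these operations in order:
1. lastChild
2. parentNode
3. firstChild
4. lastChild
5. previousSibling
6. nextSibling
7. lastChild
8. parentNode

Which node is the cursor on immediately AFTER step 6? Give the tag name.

After 1 (lastChild): body
After 2 (parentNode): span
After 3 (firstChild): label
After 4 (lastChild): table
After 5 (previousSibling): aside
After 6 (nextSibling): table

Answer: table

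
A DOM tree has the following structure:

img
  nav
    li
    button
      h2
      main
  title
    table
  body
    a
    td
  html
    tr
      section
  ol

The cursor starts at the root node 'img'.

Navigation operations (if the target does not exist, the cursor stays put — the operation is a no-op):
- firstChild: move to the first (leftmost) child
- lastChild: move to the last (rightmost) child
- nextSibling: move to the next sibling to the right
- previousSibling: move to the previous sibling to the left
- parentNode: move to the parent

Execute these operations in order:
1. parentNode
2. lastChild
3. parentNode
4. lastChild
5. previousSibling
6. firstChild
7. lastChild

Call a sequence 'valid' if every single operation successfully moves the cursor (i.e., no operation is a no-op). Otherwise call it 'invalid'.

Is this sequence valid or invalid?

After 1 (parentNode): img (no-op, stayed)
After 2 (lastChild): ol
After 3 (parentNode): img
After 4 (lastChild): ol
After 5 (previousSibling): html
After 6 (firstChild): tr
After 7 (lastChild): section

Answer: invalid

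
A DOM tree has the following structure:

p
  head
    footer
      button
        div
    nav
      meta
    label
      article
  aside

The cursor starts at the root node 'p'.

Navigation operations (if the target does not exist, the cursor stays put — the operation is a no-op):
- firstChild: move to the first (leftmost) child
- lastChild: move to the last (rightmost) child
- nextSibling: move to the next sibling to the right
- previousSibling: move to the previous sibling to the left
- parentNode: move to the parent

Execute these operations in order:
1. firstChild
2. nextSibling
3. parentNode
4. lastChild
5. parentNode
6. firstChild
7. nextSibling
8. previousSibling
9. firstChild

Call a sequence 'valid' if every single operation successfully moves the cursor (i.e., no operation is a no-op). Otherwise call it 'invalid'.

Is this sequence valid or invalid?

Answer: valid

Derivation:
After 1 (firstChild): head
After 2 (nextSibling): aside
After 3 (parentNode): p
After 4 (lastChild): aside
After 5 (parentNode): p
After 6 (firstChild): head
After 7 (nextSibling): aside
After 8 (previousSibling): head
After 9 (firstChild): footer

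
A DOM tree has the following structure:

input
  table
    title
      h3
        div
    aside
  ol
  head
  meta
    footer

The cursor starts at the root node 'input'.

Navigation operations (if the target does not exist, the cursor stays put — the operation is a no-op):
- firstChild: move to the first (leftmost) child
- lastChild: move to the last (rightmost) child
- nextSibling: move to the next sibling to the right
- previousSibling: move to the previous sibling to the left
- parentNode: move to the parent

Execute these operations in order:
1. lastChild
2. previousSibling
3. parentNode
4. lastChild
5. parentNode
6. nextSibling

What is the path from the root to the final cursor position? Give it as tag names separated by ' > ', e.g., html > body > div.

Answer: input

Derivation:
After 1 (lastChild): meta
After 2 (previousSibling): head
After 3 (parentNode): input
After 4 (lastChild): meta
After 5 (parentNode): input
After 6 (nextSibling): input (no-op, stayed)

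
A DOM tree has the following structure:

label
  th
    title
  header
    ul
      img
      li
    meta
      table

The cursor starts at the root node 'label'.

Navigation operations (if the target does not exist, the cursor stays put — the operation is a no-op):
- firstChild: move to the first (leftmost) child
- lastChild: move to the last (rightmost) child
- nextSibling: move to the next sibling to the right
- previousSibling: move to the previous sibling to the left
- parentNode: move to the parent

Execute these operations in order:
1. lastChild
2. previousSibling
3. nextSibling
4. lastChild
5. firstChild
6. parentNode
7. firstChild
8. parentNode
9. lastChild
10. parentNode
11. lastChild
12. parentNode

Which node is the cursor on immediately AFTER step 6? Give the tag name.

After 1 (lastChild): header
After 2 (previousSibling): th
After 3 (nextSibling): header
After 4 (lastChild): meta
After 5 (firstChild): table
After 6 (parentNode): meta

Answer: meta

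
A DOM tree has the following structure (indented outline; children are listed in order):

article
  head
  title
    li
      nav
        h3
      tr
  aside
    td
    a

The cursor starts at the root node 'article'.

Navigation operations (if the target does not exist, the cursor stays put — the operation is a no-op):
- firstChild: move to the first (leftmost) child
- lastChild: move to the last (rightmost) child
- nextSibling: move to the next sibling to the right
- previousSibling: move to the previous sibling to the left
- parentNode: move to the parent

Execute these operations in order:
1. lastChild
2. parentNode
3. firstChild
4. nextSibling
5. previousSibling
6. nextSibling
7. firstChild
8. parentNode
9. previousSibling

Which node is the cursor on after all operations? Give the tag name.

Answer: head

Derivation:
After 1 (lastChild): aside
After 2 (parentNode): article
After 3 (firstChild): head
After 4 (nextSibling): title
After 5 (previousSibling): head
After 6 (nextSibling): title
After 7 (firstChild): li
After 8 (parentNode): title
After 9 (previousSibling): head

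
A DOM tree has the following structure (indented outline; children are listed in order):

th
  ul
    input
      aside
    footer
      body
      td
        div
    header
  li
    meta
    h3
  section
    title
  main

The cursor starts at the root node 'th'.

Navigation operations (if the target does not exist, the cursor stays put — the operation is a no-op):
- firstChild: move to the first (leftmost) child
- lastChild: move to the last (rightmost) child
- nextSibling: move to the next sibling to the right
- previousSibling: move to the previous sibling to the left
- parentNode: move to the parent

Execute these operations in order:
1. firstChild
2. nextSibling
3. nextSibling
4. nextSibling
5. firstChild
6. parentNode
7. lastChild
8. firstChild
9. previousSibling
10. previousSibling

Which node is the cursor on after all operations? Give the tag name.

After 1 (firstChild): ul
After 2 (nextSibling): li
After 3 (nextSibling): section
After 4 (nextSibling): main
After 5 (firstChild): main (no-op, stayed)
After 6 (parentNode): th
After 7 (lastChild): main
After 8 (firstChild): main (no-op, stayed)
After 9 (previousSibling): section
After 10 (previousSibling): li

Answer: li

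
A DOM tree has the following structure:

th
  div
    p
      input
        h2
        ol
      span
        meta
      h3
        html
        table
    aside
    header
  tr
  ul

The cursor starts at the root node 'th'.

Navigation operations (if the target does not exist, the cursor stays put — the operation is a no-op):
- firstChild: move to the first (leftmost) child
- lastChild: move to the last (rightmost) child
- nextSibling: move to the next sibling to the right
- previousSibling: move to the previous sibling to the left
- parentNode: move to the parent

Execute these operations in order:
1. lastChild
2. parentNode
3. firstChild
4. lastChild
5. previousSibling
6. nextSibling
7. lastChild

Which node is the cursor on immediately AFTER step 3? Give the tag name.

Answer: div

Derivation:
After 1 (lastChild): ul
After 2 (parentNode): th
After 3 (firstChild): div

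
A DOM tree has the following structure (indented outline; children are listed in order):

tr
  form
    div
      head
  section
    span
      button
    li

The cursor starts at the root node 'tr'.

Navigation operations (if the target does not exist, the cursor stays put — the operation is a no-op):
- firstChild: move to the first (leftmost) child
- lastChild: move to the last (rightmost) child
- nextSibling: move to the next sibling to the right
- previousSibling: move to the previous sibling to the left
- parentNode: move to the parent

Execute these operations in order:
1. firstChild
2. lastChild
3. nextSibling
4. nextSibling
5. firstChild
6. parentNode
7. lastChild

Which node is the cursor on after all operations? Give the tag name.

Answer: head

Derivation:
After 1 (firstChild): form
After 2 (lastChild): div
After 3 (nextSibling): div (no-op, stayed)
After 4 (nextSibling): div (no-op, stayed)
After 5 (firstChild): head
After 6 (parentNode): div
After 7 (lastChild): head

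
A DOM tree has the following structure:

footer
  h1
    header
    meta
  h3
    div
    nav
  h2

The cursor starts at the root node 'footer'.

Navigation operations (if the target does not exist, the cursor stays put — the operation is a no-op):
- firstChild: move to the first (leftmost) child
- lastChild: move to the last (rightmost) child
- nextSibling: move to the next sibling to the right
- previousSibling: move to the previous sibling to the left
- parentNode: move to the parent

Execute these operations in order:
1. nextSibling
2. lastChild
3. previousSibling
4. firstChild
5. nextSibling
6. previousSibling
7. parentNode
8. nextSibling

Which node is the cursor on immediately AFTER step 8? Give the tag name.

After 1 (nextSibling): footer (no-op, stayed)
After 2 (lastChild): h2
After 3 (previousSibling): h3
After 4 (firstChild): div
After 5 (nextSibling): nav
After 6 (previousSibling): div
After 7 (parentNode): h3
After 8 (nextSibling): h2

Answer: h2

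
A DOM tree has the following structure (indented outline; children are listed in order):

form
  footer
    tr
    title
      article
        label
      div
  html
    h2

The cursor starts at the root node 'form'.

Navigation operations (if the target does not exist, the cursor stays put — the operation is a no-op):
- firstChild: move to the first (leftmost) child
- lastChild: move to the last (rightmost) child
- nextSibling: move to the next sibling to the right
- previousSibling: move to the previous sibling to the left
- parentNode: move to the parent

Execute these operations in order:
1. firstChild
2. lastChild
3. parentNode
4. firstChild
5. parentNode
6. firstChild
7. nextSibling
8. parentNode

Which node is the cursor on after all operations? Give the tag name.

After 1 (firstChild): footer
After 2 (lastChild): title
After 3 (parentNode): footer
After 4 (firstChild): tr
After 5 (parentNode): footer
After 6 (firstChild): tr
After 7 (nextSibling): title
After 8 (parentNode): footer

Answer: footer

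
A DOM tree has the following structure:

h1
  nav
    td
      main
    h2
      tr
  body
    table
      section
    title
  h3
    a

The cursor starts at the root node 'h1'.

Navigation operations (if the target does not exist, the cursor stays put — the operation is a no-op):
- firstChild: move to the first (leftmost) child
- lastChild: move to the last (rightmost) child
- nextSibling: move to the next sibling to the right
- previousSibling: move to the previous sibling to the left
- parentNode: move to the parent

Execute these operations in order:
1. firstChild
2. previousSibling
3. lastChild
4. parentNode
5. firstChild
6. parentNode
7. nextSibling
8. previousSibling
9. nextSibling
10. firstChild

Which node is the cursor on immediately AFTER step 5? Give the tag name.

After 1 (firstChild): nav
After 2 (previousSibling): nav (no-op, stayed)
After 3 (lastChild): h2
After 4 (parentNode): nav
After 5 (firstChild): td

Answer: td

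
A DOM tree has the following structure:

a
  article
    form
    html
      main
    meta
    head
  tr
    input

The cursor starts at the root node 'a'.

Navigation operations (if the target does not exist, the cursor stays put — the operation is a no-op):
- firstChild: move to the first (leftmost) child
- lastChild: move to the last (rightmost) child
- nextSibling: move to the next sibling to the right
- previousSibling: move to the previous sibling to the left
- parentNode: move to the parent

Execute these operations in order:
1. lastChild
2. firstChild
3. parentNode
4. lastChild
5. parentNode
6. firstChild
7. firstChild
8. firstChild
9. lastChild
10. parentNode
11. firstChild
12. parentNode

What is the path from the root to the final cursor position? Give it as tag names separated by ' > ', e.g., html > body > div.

After 1 (lastChild): tr
After 2 (firstChild): input
After 3 (parentNode): tr
After 4 (lastChild): input
After 5 (parentNode): tr
After 6 (firstChild): input
After 7 (firstChild): input (no-op, stayed)
After 8 (firstChild): input (no-op, stayed)
After 9 (lastChild): input (no-op, stayed)
After 10 (parentNode): tr
After 11 (firstChild): input
After 12 (parentNode): tr

Answer: a > tr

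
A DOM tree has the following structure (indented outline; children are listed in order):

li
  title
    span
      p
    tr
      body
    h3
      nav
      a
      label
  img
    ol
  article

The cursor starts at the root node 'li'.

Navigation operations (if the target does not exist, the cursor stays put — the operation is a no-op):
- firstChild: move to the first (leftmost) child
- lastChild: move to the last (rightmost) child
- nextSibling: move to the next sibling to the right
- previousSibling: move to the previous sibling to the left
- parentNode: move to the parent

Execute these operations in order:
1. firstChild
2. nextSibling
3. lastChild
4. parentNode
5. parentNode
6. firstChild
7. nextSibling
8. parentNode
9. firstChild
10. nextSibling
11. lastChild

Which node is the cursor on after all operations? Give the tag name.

After 1 (firstChild): title
After 2 (nextSibling): img
After 3 (lastChild): ol
After 4 (parentNode): img
After 5 (parentNode): li
After 6 (firstChild): title
After 7 (nextSibling): img
After 8 (parentNode): li
After 9 (firstChild): title
After 10 (nextSibling): img
After 11 (lastChild): ol

Answer: ol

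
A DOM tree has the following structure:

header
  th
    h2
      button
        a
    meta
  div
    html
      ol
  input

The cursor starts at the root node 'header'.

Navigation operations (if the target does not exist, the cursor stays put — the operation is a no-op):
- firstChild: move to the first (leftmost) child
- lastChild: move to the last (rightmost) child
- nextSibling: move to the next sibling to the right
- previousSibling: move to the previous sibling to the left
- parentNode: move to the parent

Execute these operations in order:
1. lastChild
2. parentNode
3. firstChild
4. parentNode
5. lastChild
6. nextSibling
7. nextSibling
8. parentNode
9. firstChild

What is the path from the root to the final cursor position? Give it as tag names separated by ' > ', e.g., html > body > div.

After 1 (lastChild): input
After 2 (parentNode): header
After 3 (firstChild): th
After 4 (parentNode): header
After 5 (lastChild): input
After 6 (nextSibling): input (no-op, stayed)
After 7 (nextSibling): input (no-op, stayed)
After 8 (parentNode): header
After 9 (firstChild): th

Answer: header > th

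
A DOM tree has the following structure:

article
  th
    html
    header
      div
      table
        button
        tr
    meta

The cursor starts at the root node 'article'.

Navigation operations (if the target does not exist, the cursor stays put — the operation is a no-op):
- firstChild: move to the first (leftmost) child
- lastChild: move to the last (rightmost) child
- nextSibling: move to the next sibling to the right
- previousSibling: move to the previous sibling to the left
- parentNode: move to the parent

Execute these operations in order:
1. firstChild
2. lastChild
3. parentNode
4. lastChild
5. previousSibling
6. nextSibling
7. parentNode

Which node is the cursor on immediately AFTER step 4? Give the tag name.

After 1 (firstChild): th
After 2 (lastChild): meta
After 3 (parentNode): th
After 4 (lastChild): meta

Answer: meta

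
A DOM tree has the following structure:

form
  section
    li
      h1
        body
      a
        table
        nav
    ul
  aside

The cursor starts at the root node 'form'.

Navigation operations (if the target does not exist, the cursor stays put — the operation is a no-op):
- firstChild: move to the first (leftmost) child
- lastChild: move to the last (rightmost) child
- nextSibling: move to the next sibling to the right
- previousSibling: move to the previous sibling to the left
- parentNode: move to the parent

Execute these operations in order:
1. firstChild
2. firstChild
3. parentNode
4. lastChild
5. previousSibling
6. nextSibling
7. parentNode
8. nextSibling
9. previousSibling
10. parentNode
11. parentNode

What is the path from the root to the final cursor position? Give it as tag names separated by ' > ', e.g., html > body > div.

Answer: form

Derivation:
After 1 (firstChild): section
After 2 (firstChild): li
After 3 (parentNode): section
After 4 (lastChild): ul
After 5 (previousSibling): li
After 6 (nextSibling): ul
After 7 (parentNode): section
After 8 (nextSibling): aside
After 9 (previousSibling): section
After 10 (parentNode): form
After 11 (parentNode): form (no-op, stayed)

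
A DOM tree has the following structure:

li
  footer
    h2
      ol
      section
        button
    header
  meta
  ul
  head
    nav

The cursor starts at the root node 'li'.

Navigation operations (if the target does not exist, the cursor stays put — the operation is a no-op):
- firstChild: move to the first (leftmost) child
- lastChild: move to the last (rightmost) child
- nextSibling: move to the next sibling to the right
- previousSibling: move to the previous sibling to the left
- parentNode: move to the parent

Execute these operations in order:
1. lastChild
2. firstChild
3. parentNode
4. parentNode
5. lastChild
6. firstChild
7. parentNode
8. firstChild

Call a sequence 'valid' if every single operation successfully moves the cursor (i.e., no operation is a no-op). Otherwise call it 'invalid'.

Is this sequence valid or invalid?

Answer: valid

Derivation:
After 1 (lastChild): head
After 2 (firstChild): nav
After 3 (parentNode): head
After 4 (parentNode): li
After 5 (lastChild): head
After 6 (firstChild): nav
After 7 (parentNode): head
After 8 (firstChild): nav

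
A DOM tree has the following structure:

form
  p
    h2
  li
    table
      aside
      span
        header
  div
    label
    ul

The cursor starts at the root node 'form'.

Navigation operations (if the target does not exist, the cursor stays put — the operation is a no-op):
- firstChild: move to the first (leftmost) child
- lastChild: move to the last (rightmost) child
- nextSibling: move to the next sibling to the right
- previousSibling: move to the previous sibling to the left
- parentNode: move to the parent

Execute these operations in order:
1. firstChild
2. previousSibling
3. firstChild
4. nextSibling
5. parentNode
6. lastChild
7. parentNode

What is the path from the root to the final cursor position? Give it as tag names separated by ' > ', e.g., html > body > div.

After 1 (firstChild): p
After 2 (previousSibling): p (no-op, stayed)
After 3 (firstChild): h2
After 4 (nextSibling): h2 (no-op, stayed)
After 5 (parentNode): p
After 6 (lastChild): h2
After 7 (parentNode): p

Answer: form > p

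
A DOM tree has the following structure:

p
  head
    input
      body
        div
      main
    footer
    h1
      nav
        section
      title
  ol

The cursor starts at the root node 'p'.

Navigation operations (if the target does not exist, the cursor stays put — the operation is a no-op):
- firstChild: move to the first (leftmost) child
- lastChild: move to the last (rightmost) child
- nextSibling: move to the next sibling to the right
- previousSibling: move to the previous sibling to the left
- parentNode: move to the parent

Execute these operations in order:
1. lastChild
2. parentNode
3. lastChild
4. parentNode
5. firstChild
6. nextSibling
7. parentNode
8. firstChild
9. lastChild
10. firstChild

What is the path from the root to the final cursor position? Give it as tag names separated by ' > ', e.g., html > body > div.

Answer: p > head > h1 > nav

Derivation:
After 1 (lastChild): ol
After 2 (parentNode): p
After 3 (lastChild): ol
After 4 (parentNode): p
After 5 (firstChild): head
After 6 (nextSibling): ol
After 7 (parentNode): p
After 8 (firstChild): head
After 9 (lastChild): h1
After 10 (firstChild): nav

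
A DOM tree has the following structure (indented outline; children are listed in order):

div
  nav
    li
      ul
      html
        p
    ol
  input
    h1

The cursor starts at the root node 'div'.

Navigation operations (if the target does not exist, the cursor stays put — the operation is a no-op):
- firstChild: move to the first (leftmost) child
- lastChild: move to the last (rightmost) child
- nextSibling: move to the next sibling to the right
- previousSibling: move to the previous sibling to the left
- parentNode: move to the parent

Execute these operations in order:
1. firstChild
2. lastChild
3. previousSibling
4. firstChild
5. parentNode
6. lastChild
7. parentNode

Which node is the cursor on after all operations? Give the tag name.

Answer: li

Derivation:
After 1 (firstChild): nav
After 2 (lastChild): ol
After 3 (previousSibling): li
After 4 (firstChild): ul
After 5 (parentNode): li
After 6 (lastChild): html
After 7 (parentNode): li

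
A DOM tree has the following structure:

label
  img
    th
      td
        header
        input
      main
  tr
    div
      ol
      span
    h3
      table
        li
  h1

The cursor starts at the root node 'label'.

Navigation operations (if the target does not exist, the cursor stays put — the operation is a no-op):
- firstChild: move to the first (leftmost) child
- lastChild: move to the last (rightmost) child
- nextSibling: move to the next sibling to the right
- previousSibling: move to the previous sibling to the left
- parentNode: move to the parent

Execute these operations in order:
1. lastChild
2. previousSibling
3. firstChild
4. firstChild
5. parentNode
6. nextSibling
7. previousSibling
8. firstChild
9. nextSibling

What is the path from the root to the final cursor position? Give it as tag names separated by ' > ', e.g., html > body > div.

After 1 (lastChild): h1
After 2 (previousSibling): tr
After 3 (firstChild): div
After 4 (firstChild): ol
After 5 (parentNode): div
After 6 (nextSibling): h3
After 7 (previousSibling): div
After 8 (firstChild): ol
After 9 (nextSibling): span

Answer: label > tr > div > span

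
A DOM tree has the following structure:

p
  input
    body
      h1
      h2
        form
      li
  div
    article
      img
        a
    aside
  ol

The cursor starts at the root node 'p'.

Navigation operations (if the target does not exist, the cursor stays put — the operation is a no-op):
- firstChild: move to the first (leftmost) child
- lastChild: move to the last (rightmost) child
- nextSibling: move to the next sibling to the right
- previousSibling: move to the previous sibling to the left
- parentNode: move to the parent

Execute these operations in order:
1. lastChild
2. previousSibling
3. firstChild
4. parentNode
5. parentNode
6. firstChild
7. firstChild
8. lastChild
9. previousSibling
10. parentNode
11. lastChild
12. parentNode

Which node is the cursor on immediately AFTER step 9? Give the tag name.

Answer: h2

Derivation:
After 1 (lastChild): ol
After 2 (previousSibling): div
After 3 (firstChild): article
After 4 (parentNode): div
After 5 (parentNode): p
After 6 (firstChild): input
After 7 (firstChild): body
After 8 (lastChild): li
After 9 (previousSibling): h2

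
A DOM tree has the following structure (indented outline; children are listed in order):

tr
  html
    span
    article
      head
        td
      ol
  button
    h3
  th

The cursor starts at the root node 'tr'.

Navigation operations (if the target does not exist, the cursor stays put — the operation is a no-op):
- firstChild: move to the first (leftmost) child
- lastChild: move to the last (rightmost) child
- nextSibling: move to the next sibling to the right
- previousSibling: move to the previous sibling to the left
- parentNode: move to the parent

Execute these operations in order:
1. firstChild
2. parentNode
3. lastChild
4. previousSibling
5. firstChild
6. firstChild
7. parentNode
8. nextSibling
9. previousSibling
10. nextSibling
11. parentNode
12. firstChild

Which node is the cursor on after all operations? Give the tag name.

Answer: html

Derivation:
After 1 (firstChild): html
After 2 (parentNode): tr
After 3 (lastChild): th
After 4 (previousSibling): button
After 5 (firstChild): h3
After 6 (firstChild): h3 (no-op, stayed)
After 7 (parentNode): button
After 8 (nextSibling): th
After 9 (previousSibling): button
After 10 (nextSibling): th
After 11 (parentNode): tr
After 12 (firstChild): html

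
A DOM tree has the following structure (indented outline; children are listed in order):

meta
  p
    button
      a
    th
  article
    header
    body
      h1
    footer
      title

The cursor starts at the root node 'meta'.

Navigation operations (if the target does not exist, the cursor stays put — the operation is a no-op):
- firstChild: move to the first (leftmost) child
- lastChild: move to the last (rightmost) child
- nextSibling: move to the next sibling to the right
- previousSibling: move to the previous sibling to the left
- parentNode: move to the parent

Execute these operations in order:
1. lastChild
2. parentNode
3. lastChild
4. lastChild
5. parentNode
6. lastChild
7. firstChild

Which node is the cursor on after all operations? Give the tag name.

Answer: title

Derivation:
After 1 (lastChild): article
After 2 (parentNode): meta
After 3 (lastChild): article
After 4 (lastChild): footer
After 5 (parentNode): article
After 6 (lastChild): footer
After 7 (firstChild): title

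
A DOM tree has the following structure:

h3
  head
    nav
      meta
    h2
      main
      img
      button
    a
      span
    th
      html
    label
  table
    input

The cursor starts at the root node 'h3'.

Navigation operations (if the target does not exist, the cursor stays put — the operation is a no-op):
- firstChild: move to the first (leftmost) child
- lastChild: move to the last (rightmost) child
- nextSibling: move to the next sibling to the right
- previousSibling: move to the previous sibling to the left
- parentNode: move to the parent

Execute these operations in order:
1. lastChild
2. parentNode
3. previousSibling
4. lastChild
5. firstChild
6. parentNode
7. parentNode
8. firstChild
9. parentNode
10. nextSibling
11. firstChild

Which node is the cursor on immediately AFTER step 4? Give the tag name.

Answer: table

Derivation:
After 1 (lastChild): table
After 2 (parentNode): h3
After 3 (previousSibling): h3 (no-op, stayed)
After 4 (lastChild): table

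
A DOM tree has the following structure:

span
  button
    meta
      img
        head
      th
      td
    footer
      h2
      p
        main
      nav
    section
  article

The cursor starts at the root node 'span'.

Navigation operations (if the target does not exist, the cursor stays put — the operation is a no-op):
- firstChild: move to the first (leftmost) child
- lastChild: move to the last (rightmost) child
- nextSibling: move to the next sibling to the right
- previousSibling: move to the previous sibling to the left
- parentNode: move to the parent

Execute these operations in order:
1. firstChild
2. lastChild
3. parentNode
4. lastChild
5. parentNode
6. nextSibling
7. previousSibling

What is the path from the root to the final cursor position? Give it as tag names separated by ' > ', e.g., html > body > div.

Answer: span > button

Derivation:
After 1 (firstChild): button
After 2 (lastChild): section
After 3 (parentNode): button
After 4 (lastChild): section
After 5 (parentNode): button
After 6 (nextSibling): article
After 7 (previousSibling): button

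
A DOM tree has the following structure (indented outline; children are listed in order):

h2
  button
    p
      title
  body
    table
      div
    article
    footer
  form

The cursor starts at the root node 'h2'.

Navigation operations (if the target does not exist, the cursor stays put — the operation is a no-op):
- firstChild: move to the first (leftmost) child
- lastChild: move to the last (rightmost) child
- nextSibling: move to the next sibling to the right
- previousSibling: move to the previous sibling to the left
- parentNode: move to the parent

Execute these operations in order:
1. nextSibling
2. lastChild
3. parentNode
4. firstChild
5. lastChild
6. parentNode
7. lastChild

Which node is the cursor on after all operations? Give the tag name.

After 1 (nextSibling): h2 (no-op, stayed)
After 2 (lastChild): form
After 3 (parentNode): h2
After 4 (firstChild): button
After 5 (lastChild): p
After 6 (parentNode): button
After 7 (lastChild): p

Answer: p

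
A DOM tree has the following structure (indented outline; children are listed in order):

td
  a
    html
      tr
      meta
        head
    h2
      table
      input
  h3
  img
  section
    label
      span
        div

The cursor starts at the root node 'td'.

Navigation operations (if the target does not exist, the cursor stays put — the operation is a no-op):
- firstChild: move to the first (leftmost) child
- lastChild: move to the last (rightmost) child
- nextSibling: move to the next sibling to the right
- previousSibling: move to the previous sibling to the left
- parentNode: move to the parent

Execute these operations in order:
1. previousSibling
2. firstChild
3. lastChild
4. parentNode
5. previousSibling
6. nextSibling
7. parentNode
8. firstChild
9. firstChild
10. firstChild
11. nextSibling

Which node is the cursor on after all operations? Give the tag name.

After 1 (previousSibling): td (no-op, stayed)
After 2 (firstChild): a
After 3 (lastChild): h2
After 4 (parentNode): a
After 5 (previousSibling): a (no-op, stayed)
After 6 (nextSibling): h3
After 7 (parentNode): td
After 8 (firstChild): a
After 9 (firstChild): html
After 10 (firstChild): tr
After 11 (nextSibling): meta

Answer: meta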